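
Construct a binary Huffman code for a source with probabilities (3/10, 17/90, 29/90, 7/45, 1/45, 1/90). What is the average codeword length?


Huffman construction (repeatedly merge the two least-probable nodes; each merge adds 1 bit to every symbol beneath it): 1/90 + 1/45 = 1/30; 1/30 + 7/45 = 17/90; 17/90 + 17/90 = 17/45; 3/10 + 29/90 = 28/45; 17/45 + 28/45 = 1. Resulting codeword lengths (in the order the probabilities were given): (2, 2, 2, 3, 4, 4). L_avg = sum(p_i * l_i) = 3/10*2 + 17/90*2 + 29/90*2 + 7/45*3 + 1/45*4 + 1/90*4 = 20/9 = 2.2222

2.2222 bits


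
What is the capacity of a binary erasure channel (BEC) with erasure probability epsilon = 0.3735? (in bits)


C = 1 - epsilon = 1 - 0.3735 = 0.6265

0.6265 bits


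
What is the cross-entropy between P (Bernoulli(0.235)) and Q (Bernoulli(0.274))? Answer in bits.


H(P,Q) = -p*log2(q) - (1-p)*log2(1-q). -0.235*log2(0.274) = 0.438922; -0.765*log2(0.726) = 0.353398. H(P,Q) = 0.438922 + 0.353398 = 0.7923

0.7923 bits


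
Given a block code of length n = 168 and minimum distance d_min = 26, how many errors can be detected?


Detection capability = d_min - 1 = 26 - 1 = 25

25 errors


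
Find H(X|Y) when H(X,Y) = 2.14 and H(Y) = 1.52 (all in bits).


H(X|Y) = H(X,Y) - H(Y) = 2.14 - 1.52 = 0.62

0.62 bits


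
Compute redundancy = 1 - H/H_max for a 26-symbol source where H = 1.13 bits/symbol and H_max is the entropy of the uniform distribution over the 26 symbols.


H_max = log2(K) = log2(26) = 4.7004 bits/symbol. Redundancy = 1 - H/H_max = 1 - 1.13/4.7004 = 1 - 0.2404 = 0.7596

0.7596


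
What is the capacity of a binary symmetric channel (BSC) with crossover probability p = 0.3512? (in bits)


H(p) = -p*log2(p) - (1-p)*log2(1-p) = -0.3512*log2(0.3512) - 0.6488*log2(0.6488) = 0.530184 + 0.404951 = 0.9351. C = 1 - H(p) = 1 - 0.9351 = 0.0649

0.0649 bits


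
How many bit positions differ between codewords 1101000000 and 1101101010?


Count differing positions: . . . . ^ . ^ . ^ . = 3 differences

3


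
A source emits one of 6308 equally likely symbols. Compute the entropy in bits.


H = log2(n) = log2(6308) = 12.623

12.623 bits


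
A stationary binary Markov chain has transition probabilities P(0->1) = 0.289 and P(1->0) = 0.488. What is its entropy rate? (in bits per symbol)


Stationary distribution: pi_0 = p10/(p01+p10) = 0.6281, pi_1 = 0.3719. Entropy rate H' = pi_0*H(p01) + pi_1*H(p10) = 0.6281*0.8674 + 0.3719*0.9996 = 0.9166

0.9166 bits/symbol


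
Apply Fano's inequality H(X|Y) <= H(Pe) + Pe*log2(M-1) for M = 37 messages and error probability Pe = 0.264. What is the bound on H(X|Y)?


H(Pe) = -Pe*log2(Pe) - (1-Pe)*log2(1-Pe) = -0.264*log2(0.264) - 0.736*log2(0.736) = 0.507247 + 0.325476 = 0.8327. Pe*log2(M-1) = 0.264*log2(36) = 1.364860. Bound = H(Pe) + Pe*log2(M-1) = 0.507247 + 0.325476 + 1.364860 = 2.1976

2.1976 bits


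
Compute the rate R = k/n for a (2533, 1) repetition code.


Rate = k/n = 1/2533

1/2533


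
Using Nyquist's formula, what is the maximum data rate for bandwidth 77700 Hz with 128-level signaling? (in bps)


Rate = 2 * B * log2(M) = 2 * 77700 * 7.0 = 1087800.0

1087800.0 bps


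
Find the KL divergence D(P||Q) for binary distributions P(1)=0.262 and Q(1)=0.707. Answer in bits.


KL = p*log2(p/q) + (1-p)*log2((1-p)/(1-q)) = 0.262*log2(0.262/0.707) + 0.738*log2(0.738/0.293) = 0.6083

0.6083 bits


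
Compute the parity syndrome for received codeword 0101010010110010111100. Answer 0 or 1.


Syndrome = XOR of all bits = 0 XOR 1 XOR 0 XOR 1 XOR 0 XOR 1 XOR 0 XOR 0 XOR 1 XOR 0 XOR 1 XOR 1 XOR 0 XOR 0 XOR 1 XOR 0 XOR 1 XOR 1 XOR 1 XOR 1 XOR 0 XOR 0 = 1

1


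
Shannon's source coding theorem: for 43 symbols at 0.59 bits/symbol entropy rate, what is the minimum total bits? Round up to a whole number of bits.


Minimum bits >= n * H = 43 * 0.59 = 25.37, rounded up to a whole number of bits = 26

26 bits


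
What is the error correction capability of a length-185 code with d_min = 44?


Correction capability = floor((d-1)/2) = floor((44-1)/2) = 21

21 errors


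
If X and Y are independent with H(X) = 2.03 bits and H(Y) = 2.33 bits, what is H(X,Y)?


For independent variables, H(X,Y) = H(X) + H(Y) = 2.03 + 2.33 = 4.36

4.36 bits


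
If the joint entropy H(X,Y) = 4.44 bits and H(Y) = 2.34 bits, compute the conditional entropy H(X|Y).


H(X|Y) = H(X,Y) - H(Y) = 4.44 - 2.34 = 2.1

2.1 bits


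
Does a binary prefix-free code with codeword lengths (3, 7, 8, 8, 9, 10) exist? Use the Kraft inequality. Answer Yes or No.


Kraft sum = sum(2^(-l_i)) = 0.1436, need <= 1. Result: satisfied (a binary prefix-free code with these lengths exists)

Yes


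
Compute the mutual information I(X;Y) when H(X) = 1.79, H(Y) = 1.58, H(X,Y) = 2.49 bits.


I(X;Y) = H(X) + H(Y) - H(X,Y) = 1.79 + 1.58 - 2.49 = 0.88

0.88 bits


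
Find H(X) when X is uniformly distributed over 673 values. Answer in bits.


H = log2(n) = log2(673) = 9.3945

9.3945 bits


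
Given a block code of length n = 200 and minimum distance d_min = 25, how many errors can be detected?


Detection capability = d_min - 1 = 25 - 1 = 24

24 errors


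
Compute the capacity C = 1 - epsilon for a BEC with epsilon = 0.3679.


C = 1 - epsilon = 1 - 0.3679 = 0.6321

0.6321 bits


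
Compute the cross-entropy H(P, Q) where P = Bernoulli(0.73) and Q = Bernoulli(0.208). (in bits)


H(P,Q) = -p*log2(q) - (1-p)*log2(1-q). -0.73*log2(0.208) = 1.653702; -0.27*log2(0.792) = 0.090835. H(P,Q) = 1.653702 + 0.090835 = 1.7445

1.7445 bits


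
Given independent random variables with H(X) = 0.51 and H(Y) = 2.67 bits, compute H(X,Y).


For independent variables, H(X,Y) = H(X) + H(Y) = 0.51 + 2.67 = 3.18

3.18 bits


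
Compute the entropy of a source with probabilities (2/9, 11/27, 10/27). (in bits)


H = -sum(p_i * log2(p_i)). Terms: -(2/9)*log2(2/9) = 0.482206; -(11/27)*log2(11/27) = 0.527778; -(10/27)*log2(10/27) = 0.530726. H = 0.482206 + 0.527778 + 0.530726 = 1.5407

1.5407 bits


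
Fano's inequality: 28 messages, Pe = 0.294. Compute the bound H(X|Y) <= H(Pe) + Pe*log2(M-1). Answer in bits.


H(Pe) = -Pe*log2(Pe) - (1-Pe)*log2(1-Pe) = -0.294*log2(0.294) - 0.706*log2(0.706) = 0.519237 + 0.354595 = 0.8738. Pe*log2(M-1) = 0.294*log2(27) = 1.397937. Bound = H(Pe) + Pe*log2(M-1) = 0.519237 + 0.354595 + 1.397937 = 2.2718

2.2718 bits


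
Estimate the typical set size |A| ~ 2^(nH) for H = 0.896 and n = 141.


log2|A_typical| = nH = 141 * 0.896 = 126.336, so |A_typical| ~ 2^126.336 = 1.074e+38

1.074e+38


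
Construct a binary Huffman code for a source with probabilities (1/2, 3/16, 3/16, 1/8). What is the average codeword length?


Huffman construction (repeatedly merge the two least-probable nodes; each merge adds 1 bit to every symbol beneath it): 1/8 + 3/16 = 5/16; 3/16 + 5/16 = 1/2; 1/2 + 1/2 = 1. Resulting codeword lengths (in the order the probabilities were given): (1, 3, 2, 3). L_avg = sum(p_i * l_i) = 1/2*1 + 3/16*3 + 3/16*2 + 1/8*3 = 29/16 = 1.8125

1.8125 bits


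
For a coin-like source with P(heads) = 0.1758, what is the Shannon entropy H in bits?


H = -p*log2(p) - (1-p)*log2(1-p). -0.1758*log2(0.1758) = 0.440905; -0.8242*log2(0.8242) = 0.229897. H = 0.440905 + 0.229897 = 0.6708

0.6708 bits


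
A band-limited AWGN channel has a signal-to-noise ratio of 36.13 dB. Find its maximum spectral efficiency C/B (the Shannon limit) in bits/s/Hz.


SNR_linear = 10^(36.13/10) = 4102.041; C/B = log2(1 + SNR_linear) = log2(1 + 4102.041) = 12.0025

12.0025 bits/s/Hz


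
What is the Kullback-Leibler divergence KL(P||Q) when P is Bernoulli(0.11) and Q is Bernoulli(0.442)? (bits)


KL = p*log2(p/q) + (1-p)*log2((1-p)/(1-q)) = 0.11*log2(0.11/0.442) + 0.89*log2(0.89/0.558) = 0.3787

0.3787 bits


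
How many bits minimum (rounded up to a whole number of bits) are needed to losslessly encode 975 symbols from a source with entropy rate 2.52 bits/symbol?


Minimum bits >= n * H = 975 * 2.52 = 2457.0, rounded up to a whole number of bits = 2457

2457 bits


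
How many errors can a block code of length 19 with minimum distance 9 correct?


Correction capability = floor((d-1)/2) = floor((9-1)/2) = 4

4 errors


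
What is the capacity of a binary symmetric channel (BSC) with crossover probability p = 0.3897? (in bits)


H(p) = -p*log2(p) - (1-p)*log2(1-p) = -0.3897*log2(0.3897) - 0.6103*log2(0.6103) = 0.529822 + 0.434784 = 0.9646. C = 1 - H(p) = 1 - 0.9646 = 0.0354

0.0354 bits


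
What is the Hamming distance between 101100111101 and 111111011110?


Count differing positions: . ^ . . ^ ^ ^ . . . ^ ^ = 6 differences

6


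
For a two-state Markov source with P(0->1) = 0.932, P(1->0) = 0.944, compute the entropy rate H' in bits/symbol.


Stationary distribution: pi_0 = p10/(p01+p10) = 0.5032, pi_1 = 0.4968. Entropy rate H' = pi_0*H(p01) + pi_1*H(p10) = 0.5032*0.3584 + 0.4968*0.3114 = 0.335

0.335 bits/symbol


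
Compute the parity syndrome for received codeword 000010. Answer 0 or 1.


Syndrome = XOR of all bits = 0 XOR 0 XOR 0 XOR 0 XOR 1 XOR 0 = 1

1


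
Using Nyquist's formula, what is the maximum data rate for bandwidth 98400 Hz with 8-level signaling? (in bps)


Rate = 2 * B * log2(M) = 2 * 98400 * 3.0 = 590400.0

590400.0 bps


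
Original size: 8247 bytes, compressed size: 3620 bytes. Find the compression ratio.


Ratio = original / compressed = 8247 / 3620 = 2.2782

2.2782


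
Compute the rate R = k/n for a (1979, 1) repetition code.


Rate = k/n = 1/1979

1/1979


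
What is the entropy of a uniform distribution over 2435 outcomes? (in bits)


H = log2(n) = log2(2435) = 11.2497

11.2497 bits


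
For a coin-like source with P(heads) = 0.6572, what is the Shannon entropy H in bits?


H = -p*log2(p) - (1-p)*log2(1-p). -0.6572*log2(0.6572) = 0.397997; -0.3428*log2(0.3428) = 0.529476. H = 0.397997 + 0.529476 = 0.9275

0.9275 bits


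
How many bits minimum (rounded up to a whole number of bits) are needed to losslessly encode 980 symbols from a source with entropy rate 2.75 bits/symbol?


Minimum bits >= n * H = 980 * 2.75 = 2695.0, rounded up to a whole number of bits = 2695

2695 bits


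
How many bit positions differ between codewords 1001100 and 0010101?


Count differing positions: ^ . ^ ^ . . ^ = 4 differences

4


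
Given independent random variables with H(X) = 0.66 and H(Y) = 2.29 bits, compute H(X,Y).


For independent variables, H(X,Y) = H(X) + H(Y) = 0.66 + 2.29 = 2.95

2.95 bits


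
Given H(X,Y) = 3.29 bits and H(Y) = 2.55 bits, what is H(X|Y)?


H(X|Y) = H(X,Y) - H(Y) = 3.29 - 2.55 = 0.74

0.74 bits


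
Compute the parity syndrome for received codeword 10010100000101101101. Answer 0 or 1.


Syndrome = XOR of all bits = 1 XOR 0 XOR 0 XOR 1 XOR 0 XOR 1 XOR 0 XOR 0 XOR 0 XOR 0 XOR 0 XOR 1 XOR 0 XOR 1 XOR 1 XOR 0 XOR 1 XOR 1 XOR 0 XOR 1 = 1

1


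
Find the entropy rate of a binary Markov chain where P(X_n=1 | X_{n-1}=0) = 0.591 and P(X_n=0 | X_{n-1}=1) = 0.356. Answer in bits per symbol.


Stationary distribution: pi_0 = p10/(p01+p10) = 0.3759, pi_1 = 0.6241. Entropy rate H' = pi_0*H(p01) + pi_1*H(p10) = 0.3759*0.976 + 0.6241*0.9393 = 0.9531

0.9531 bits/symbol


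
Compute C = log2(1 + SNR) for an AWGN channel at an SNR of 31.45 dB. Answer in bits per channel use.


SNR_linear = 10^(31.45/10) = 1396.3684; C = log2(1 + SNR_linear) = log2(1 + 1396.3684) = 10.4485

10.4485 bits/channel use


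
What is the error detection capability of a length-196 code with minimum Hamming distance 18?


Detection capability = d_min - 1 = 18 - 1 = 17

17 errors


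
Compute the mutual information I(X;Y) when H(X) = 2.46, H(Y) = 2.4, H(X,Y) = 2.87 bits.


I(X;Y) = H(X) + H(Y) - H(X,Y) = 2.46 + 2.4 - 2.87 = 1.99

1.99 bits


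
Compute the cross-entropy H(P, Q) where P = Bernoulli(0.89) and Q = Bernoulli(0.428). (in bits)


H(P,Q) = -p*log2(q) - (1-p)*log2(1-q). -0.89*log2(0.428) = 1.089642; -0.11*log2(0.572) = 0.088650. H(P,Q) = 1.089642 + 0.088650 = 1.1783

1.1783 bits


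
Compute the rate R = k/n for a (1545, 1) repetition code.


Rate = k/n = 1/1545

1/1545


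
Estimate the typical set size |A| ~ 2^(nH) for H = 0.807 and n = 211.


log2|A_typical| = nH = 211 * 0.807 = 170.277, so |A_typical| ~ 2^170.277 = 1.813e+51

1.813e+51


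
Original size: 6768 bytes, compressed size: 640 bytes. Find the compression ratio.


Ratio = original / compressed = 6768 / 640 = 10.575

10.575


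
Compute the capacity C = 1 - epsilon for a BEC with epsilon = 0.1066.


C = 1 - epsilon = 1 - 0.1066 = 0.8934

0.8934 bits


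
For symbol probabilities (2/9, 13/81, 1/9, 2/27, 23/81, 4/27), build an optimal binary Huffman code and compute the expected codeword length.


Huffman construction (repeatedly merge the two least-probable nodes; each merge adds 1 bit to every symbol beneath it): 2/27 + 1/9 = 5/27; 4/27 + 13/81 = 25/81; 5/27 + 2/9 = 11/27; 23/81 + 25/81 = 16/27; 11/27 + 16/27 = 1. Resulting codeword lengths (in the order the probabilities were given): (2, 3, 3, 3, 2, 3). L_avg = sum(p_i * l_i) = 2/9*2 + 13/81*3 + 1/9*3 + 2/27*3 + 23/81*2 + 4/27*3 = 202/81 = 2.4938

2.4938 bits


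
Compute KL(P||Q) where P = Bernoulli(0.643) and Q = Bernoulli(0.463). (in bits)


KL = p*log2(p/q) + (1-p)*log2((1-p)/(1-q)) = 0.643*log2(0.643/0.463) + 0.357*log2(0.357/0.537) = 0.0944

0.0944 bits


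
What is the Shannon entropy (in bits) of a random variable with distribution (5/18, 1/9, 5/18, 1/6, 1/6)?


H = -sum(p_i * log2(p_i)). Terms: -(5/18)*log2(5/18) = 0.513332; -(1/9)*log2(1/9) = 0.352214; -(5/18)*log2(5/18) = 0.513332; -(1/6)*log2(1/6) = 0.430827; -(1/6)*log2(1/6) = 0.430827. H = 0.513332 + 0.352214 + 0.513332 + 0.430827 + 0.430827 = 2.2405

2.2405 bits


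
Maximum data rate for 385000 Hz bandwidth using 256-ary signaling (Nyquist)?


Rate = 2 * B * log2(M) = 2 * 385000 * 8.0 = 6160000.0

6160000.0 bps


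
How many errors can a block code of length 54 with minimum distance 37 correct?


Correction capability = floor((d-1)/2) = floor((37-1)/2) = 18

18 errors


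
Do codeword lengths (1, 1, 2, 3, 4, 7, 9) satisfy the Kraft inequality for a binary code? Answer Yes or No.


Kraft sum = sum(2^(-l_i)) = 1.4473, need <= 1. Result: violated (a binary prefix-free code with these lengths cannot exist)

No


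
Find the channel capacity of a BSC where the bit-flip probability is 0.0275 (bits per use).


H(p) = -p*log2(p) - (1-p)*log2(1-p) = -0.0275*log2(0.0275) - 0.9725*log2(0.9725) = 0.142572 + 0.039124 = 0.1817. C = 1 - H(p) = 1 - 0.1817 = 0.8183

0.8183 bits


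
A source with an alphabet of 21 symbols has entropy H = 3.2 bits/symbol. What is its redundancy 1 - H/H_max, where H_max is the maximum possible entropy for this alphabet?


H_max = log2(K) = log2(21) = 4.3923 bits/symbol. Redundancy = 1 - H/H_max = 1 - 3.2/4.3923 = 1 - 0.7285 = 0.2715

0.2715


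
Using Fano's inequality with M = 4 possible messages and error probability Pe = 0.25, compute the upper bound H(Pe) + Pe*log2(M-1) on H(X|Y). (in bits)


H(Pe) = -Pe*log2(Pe) - (1-Pe)*log2(1-Pe) = -0.25*log2(0.25) - 0.75*log2(0.75) = 0.500000 + 0.311278 = 0.8113. Pe*log2(M-1) = 0.25*log2(3) = 0.396241. Bound = H(Pe) + Pe*log2(M-1) = 0.500000 + 0.311278 + 0.396241 = 1.2075

1.2075 bits


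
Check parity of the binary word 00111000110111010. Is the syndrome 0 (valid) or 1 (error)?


Syndrome = XOR of all bits = 0 XOR 0 XOR 1 XOR 1 XOR 1 XOR 0 XOR 0 XOR 0 XOR 1 XOR 1 XOR 0 XOR 1 XOR 1 XOR 1 XOR 0 XOR 1 XOR 0 = 1

1


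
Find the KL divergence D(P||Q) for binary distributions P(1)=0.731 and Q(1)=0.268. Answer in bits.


KL = p*log2(p/q) + (1-p)*log2((1-p)/(1-q)) = 0.731*log2(0.731/0.268) + 0.269*log2(0.269/0.732) = 0.6697

0.6697 bits


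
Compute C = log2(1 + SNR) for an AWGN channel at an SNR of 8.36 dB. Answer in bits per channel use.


SNR_linear = 10^(8.36/10) = 6.8549; C = log2(1 + SNR_linear) = log2(1 + 6.8549) = 2.9736

2.9736 bits/channel use


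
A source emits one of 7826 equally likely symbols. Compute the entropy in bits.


H = log2(n) = log2(7826) = 12.9341

12.9341 bits


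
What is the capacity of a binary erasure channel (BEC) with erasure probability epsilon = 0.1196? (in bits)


C = 1 - epsilon = 1 - 0.1196 = 0.8804

0.8804 bits


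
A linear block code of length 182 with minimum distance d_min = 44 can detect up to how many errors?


Detection capability = d_min - 1 = 44 - 1 = 43

43 errors


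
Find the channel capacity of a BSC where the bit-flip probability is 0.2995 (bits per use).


H(p) = -p*log2(p) - (1-p)*log2(1-p) = -0.2995*log2(0.2995) - 0.7005*log2(0.7005) = 0.520942 + 0.359737 = 0.8807. C = 1 - H(p) = 1 - 0.8807 = 0.1193

0.1193 bits


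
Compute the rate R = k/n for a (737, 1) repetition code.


Rate = k/n = 1/737

1/737


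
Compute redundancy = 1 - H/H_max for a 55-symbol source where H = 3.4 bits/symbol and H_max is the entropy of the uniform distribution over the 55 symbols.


H_max = log2(K) = log2(55) = 5.7814 bits/symbol. Redundancy = 1 - H/H_max = 1 - 3.4/5.7814 = 1 - 0.5881 = 0.4119

0.4119


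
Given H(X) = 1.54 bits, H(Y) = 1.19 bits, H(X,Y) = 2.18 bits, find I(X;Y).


I(X;Y) = H(X) + H(Y) - H(X,Y) = 1.54 + 1.19 - 2.18 = 0.55

0.55 bits


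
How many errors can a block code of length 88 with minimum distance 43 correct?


Correction capability = floor((d-1)/2) = floor((43-1)/2) = 21

21 errors


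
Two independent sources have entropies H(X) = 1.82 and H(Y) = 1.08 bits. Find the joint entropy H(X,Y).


For independent variables, H(X,Y) = H(X) + H(Y) = 1.82 + 1.08 = 2.9

2.9 bits


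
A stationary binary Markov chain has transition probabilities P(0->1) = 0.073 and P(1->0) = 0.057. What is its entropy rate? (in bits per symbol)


Stationary distribution: pi_0 = p10/(p01+p10) = 0.4385, pi_1 = 0.5615. Entropy rate H' = pi_0*H(p01) + pi_1*H(p10) = 0.4385*0.377 + 0.5615*0.3154 = 0.3424

0.3424 bits/symbol


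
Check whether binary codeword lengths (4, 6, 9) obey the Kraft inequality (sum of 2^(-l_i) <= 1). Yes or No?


Kraft sum = sum(2^(-l_i)) = 0.0801, need <= 1. Result: satisfied (a binary prefix-free code with these lengths exists)

Yes


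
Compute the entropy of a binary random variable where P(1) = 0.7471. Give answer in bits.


H = -p*log2(p) - (1-p)*log2(1-p). -0.7471*log2(0.7471) = 0.314250; -0.2529*log2(0.2529) = 0.501592. H = 0.314250 + 0.501592 = 0.8158

0.8158 bits


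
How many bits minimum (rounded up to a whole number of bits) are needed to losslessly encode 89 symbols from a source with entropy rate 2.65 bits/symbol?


Minimum bits >= n * H = 89 * 2.65 = 235.85, rounded up to a whole number of bits = 236

236 bits


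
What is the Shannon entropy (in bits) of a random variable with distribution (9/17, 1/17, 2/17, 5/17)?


H = -sum(p_i * log2(p_i)). Terms: -(9/17)*log2(9/17) = 0.485755; -(1/17)*log2(1/17) = 0.240439; -(2/17)*log2(2/17) = 0.363231; -(5/17)*log2(5/17) = 0.519275. H = 0.485755 + 0.240439 + 0.363231 + 0.519275 = 1.6087

1.6087 bits


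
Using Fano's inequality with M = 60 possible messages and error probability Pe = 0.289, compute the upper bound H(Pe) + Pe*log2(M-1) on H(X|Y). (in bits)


H(Pe) = -Pe*log2(Pe) - (1-Pe)*log2(1-Pe) = -0.289*log2(0.289) - 0.711*log2(0.711) = 0.517558 + 0.349868 = 0.8674. Pe*log2(M-1) = 0.289*log2(59) = 1.700084. Bound = H(Pe) + Pe*log2(M-1) = 0.517558 + 0.349868 + 1.700084 = 2.5675

2.5675 bits


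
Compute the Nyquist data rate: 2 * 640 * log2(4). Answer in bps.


Rate = 2 * B * log2(M) = 2 * 640 * 2.0 = 2560.0

2560.0 bps


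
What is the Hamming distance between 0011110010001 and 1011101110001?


Count differing positions: ^ . . . . ^ ^ ^ . . . . . = 4 differences

4


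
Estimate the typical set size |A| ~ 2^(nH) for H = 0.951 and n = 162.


log2|A_typical| = nH = 162 * 0.951 = 154.062, so |A_typical| ~ 2^154.062 = 2.384e+46

2.384e+46


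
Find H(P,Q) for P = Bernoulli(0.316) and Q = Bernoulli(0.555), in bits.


H(P,Q) = -p*log2(q) - (1-p)*log2(1-q). -0.316*log2(0.555) = 0.268423; -0.684*log2(0.445) = 0.798996. H(P,Q) = 0.268423 + 0.798996 = 1.0674

1.0674 bits


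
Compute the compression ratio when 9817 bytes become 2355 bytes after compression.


Ratio = original / compressed = 9817 / 2355 = 4.1686

4.1686


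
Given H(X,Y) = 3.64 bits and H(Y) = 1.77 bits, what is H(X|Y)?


H(X|Y) = H(X,Y) - H(Y) = 3.64 - 1.77 = 1.87

1.87 bits


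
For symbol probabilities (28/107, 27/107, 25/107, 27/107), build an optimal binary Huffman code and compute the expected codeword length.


Huffman construction (repeatedly merge the two least-probable nodes; each merge adds 1 bit to every symbol beneath it): 25/107 + 27/107 = 52/107; 27/107 + 28/107 = 55/107; 52/107 + 55/107 = 1. Resulting codeword lengths (in the order the probabilities were given): (2, 2, 2, 2). L_avg = sum(p_i * l_i) = 28/107*2 + 27/107*2 + 25/107*2 + 27/107*2 = 2

2.0 bits


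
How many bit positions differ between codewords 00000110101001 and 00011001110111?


Count differing positions: . . . ^ ^ ^ ^ ^ . ^ ^ ^ ^ . = 9 differences

9


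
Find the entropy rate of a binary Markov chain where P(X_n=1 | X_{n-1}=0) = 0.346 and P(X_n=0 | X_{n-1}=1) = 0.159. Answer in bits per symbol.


Stationary distribution: pi_0 = p10/(p01+p10) = 0.3149, pi_1 = 0.6851. Entropy rate H' = pi_0*H(p01) + pi_1*H(p10) = 0.3149*0.9304 + 0.6851*0.6319 = 0.7259

0.7259 bits/symbol


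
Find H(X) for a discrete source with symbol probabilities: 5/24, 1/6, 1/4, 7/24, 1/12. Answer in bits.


H = -sum(p_i * log2(p_i)). Terms: -(5/24)*log2(5/24) = 0.471466; -(1/6)*log2(1/6) = 0.430827; -(1/4)*log2(1/4) = 0.500000; -(7/24)*log2(7/24) = 0.518469; -(1/12)*log2(1/12) = 0.298747. H = 0.471466 + 0.430827 + 0.500000 + 0.518469 + 0.298747 = 2.2195

2.2195 bits


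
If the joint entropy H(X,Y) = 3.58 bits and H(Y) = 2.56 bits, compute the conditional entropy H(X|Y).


H(X|Y) = H(X,Y) - H(Y) = 3.58 - 2.56 = 1.02

1.02 bits


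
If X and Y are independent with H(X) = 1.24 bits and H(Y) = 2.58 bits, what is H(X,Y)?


For independent variables, H(X,Y) = H(X) + H(Y) = 1.24 + 2.58 = 3.82

3.82 bits


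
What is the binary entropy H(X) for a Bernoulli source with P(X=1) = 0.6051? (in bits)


H = -p*log2(p) - (1-p)*log2(1-p). -0.6051*log2(0.6051) = 0.438549; -0.3949*log2(0.3949) = 0.529340. H = 0.438549 + 0.529340 = 0.9679

0.9679 bits


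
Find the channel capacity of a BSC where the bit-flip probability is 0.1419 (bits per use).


H(p) = -p*log2(p) - (1-p)*log2(1-p) = -0.1419*log2(0.1419) - 0.8581*log2(0.8581) = 0.399740 + 0.189453 = 0.5892. C = 1 - H(p) = 1 - 0.5892 = 0.4108

0.4108 bits


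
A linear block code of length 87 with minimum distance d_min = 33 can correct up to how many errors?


Correction capability = floor((d-1)/2) = floor((33-1)/2) = 16

16 errors


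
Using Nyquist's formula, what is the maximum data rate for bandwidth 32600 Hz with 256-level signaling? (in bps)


Rate = 2 * B * log2(M) = 2 * 32600 * 8.0 = 521600.0

521600.0 bps


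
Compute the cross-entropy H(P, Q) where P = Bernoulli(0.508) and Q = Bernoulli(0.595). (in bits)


H(P,Q) = -p*log2(q) - (1-p)*log2(1-q). -0.508*log2(0.595) = 0.380512; -0.492*log2(0.405) = 0.641571. H(P,Q) = 0.380512 + 0.641571 = 1.0221

1.0221 bits


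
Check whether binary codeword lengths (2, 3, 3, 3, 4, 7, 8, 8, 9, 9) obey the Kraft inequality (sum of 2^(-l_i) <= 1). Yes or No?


Kraft sum = sum(2^(-l_i)) = 0.707, need <= 1. Result: satisfied (a binary prefix-free code with these lengths exists)

Yes


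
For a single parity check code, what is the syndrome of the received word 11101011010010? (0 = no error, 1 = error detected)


Syndrome = XOR of all bits = 1 XOR 1 XOR 1 XOR 0 XOR 1 XOR 0 XOR 1 XOR 1 XOR 0 XOR 1 XOR 0 XOR 0 XOR 1 XOR 0 = 0

0


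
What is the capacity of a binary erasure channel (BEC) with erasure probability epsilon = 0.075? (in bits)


C = 1 - epsilon = 1 - 0.075 = 0.925

0.925 bits


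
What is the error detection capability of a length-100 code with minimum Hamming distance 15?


Detection capability = d_min - 1 = 15 - 1 = 14

14 errors


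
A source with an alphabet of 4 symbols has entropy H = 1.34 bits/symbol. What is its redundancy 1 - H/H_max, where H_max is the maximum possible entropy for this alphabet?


H_max = log2(K) = log2(4) = 2.0 bits/symbol. Redundancy = 1 - H/H_max = 1 - 1.34/2.0 = 1 - 0.67 = 0.33

0.33


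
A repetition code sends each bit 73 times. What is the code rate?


Rate = k/n = 1/73

1/73


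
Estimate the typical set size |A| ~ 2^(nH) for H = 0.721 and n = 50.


log2|A_typical| = nH = 50 * 0.721 = 36.05, so |A_typical| ~ 2^36.05 = 7.114e+10

7.114e+10


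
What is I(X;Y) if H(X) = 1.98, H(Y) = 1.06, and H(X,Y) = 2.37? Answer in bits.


I(X;Y) = H(X) + H(Y) - H(X,Y) = 1.98 + 1.06 - 2.37 = 0.67

0.67 bits


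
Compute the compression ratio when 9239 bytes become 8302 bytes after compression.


Ratio = original / compressed = 9239 / 8302 = 1.1129

1.1129


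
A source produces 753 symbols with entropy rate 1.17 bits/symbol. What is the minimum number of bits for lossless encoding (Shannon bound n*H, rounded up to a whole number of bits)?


Minimum bits >= n * H = 753 * 1.17 = 881.01, rounded up to a whole number of bits = 882

882 bits


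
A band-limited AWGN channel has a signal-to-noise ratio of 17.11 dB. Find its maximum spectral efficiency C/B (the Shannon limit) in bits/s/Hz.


SNR_linear = 10^(17.11/10) = 51.4044; C/B = log2(1 + SNR_linear) = log2(1 + 51.4044) = 5.7116

5.7116 bits/s/Hz


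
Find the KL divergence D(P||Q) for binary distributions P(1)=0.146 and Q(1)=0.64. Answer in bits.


KL = p*log2(p/q) + (1-p)*log2((1-p)/(1-q)) = 0.146*log2(0.146/0.64) + 0.854*log2(0.854/0.36) = 0.753

0.753 bits


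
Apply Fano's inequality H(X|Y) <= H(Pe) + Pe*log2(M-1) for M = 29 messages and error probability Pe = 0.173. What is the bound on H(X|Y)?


H(Pe) = -Pe*log2(Pe) - (1-Pe)*log2(1-Pe) = -0.173*log2(0.173) - 0.827*log2(0.827) = 0.437890 + 0.226632 = 0.6645. Pe*log2(M-1) = 0.173*log2(28) = 0.831672. Bound = H(Pe) + Pe*log2(M-1) = 0.437890 + 0.226632 + 0.831672 = 1.4962

1.4962 bits


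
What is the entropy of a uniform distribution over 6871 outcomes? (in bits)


H = log2(n) = log2(6871) = 12.7463

12.7463 bits


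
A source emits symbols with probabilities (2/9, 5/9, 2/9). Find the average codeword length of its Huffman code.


Huffman construction (repeatedly merge the two least-probable nodes; each merge adds 1 bit to every symbol beneath it): 2/9 + 2/9 = 4/9; 4/9 + 5/9 = 1. Resulting codeword lengths (in the order the probabilities were given): (2, 1, 2). L_avg = sum(p_i * l_i) = 2/9*2 + 5/9*1 + 2/9*2 = 13/9 = 1.4444

1.4444 bits


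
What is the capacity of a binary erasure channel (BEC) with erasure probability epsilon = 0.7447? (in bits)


C = 1 - epsilon = 1 - 0.7447 = 0.2553

0.2553 bits


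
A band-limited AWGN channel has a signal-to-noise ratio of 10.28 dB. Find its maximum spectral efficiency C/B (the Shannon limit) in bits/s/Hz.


SNR_linear = 10^(10.28/10) = 10.666; C/B = log2(1 + SNR_linear) = log2(1 + 10.666) = 3.5442

3.5442 bits/s/Hz


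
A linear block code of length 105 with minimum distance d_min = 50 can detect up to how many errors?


Detection capability = d_min - 1 = 50 - 1 = 49

49 errors


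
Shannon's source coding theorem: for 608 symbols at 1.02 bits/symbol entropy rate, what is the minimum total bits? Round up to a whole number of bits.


Minimum bits >= n * H = 608 * 1.02 = 620.16, rounded up to a whole number of bits = 621

621 bits


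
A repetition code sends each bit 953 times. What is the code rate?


Rate = k/n = 1/953

1/953


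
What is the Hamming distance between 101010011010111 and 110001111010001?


Count differing positions: . ^ ^ . ^ ^ ^ . . . . . ^ ^ . = 7 differences

7


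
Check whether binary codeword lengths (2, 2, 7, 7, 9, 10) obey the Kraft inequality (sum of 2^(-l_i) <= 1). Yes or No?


Kraft sum = sum(2^(-l_i)) = 0.5186, need <= 1. Result: satisfied (a binary prefix-free code with these lengths exists)

Yes


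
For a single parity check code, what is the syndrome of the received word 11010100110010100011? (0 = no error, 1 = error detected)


Syndrome = XOR of all bits = 1 XOR 1 XOR 0 XOR 1 XOR 0 XOR 1 XOR 0 XOR 0 XOR 1 XOR 1 XOR 0 XOR 0 XOR 1 XOR 0 XOR 1 XOR 0 XOR 0 XOR 0 XOR 1 XOR 1 = 0

0


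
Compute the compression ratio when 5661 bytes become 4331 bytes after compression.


Ratio = original / compressed = 5661 / 4331 = 1.3071

1.3071


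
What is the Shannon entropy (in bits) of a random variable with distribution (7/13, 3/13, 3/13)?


H = -sum(p_i * log2(p_i)). Terms: -(7/13)*log2(7/13) = 0.480892; -(3/13)*log2(3/13) = 0.488187; -(3/13)*log2(3/13) = 0.488187. H = 0.480892 + 0.488187 + 0.488187 = 1.4573

1.4573 bits


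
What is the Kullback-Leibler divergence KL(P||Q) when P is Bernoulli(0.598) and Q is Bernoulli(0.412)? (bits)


KL = p*log2(p/q) + (1-p)*log2((1-p)/(1-q)) = 0.598*log2(0.598/0.412) + 0.402*log2(0.402/0.588) = 0.1009

0.1009 bits


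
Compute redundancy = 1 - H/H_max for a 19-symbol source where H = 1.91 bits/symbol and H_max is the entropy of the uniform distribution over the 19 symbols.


H_max = log2(K) = log2(19) = 4.2479 bits/symbol. Redundancy = 1 - H/H_max = 1 - 1.91/4.2479 = 1 - 0.4496 = 0.5504

0.5504


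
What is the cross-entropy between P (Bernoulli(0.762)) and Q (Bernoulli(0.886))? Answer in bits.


H(P,Q) = -p*log2(q) - (1-p)*log2(1-q). -0.762*log2(0.886) = 0.133062; -0.238*log2(0.114) = 0.745629. H(P,Q) = 0.133062 + 0.745629 = 0.8787

0.8787 bits


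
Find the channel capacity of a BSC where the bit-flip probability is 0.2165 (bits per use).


H(p) = -p*log2(p) - (1-p)*log2(1-p) = -0.2165*log2(0.2165) - 0.7835*log2(0.7835) = 0.477937 + 0.275788 = 0.7537. C = 1 - H(p) = 1 - 0.7537 = 0.2463

0.2463 bits


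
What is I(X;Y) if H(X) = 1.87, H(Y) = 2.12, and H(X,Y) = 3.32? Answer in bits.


I(X;Y) = H(X) + H(Y) - H(X,Y) = 1.87 + 2.12 - 3.32 = 0.67

0.67 bits


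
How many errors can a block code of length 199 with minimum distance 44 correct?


Correction capability = floor((d-1)/2) = floor((44-1)/2) = 21

21 errors


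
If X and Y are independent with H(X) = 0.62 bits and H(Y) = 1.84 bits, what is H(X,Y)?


For independent variables, H(X,Y) = H(X) + H(Y) = 0.62 + 1.84 = 2.46

2.46 bits


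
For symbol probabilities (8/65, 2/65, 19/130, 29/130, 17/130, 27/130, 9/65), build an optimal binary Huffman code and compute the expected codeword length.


Huffman construction (repeatedly merge the two least-probable nodes; each merge adds 1 bit to every symbol beneath it): 2/65 + 8/65 = 2/13; 17/130 + 9/65 = 7/26; 19/130 + 2/13 = 3/10; 27/130 + 29/130 = 28/65; 7/26 + 3/10 = 37/65; 28/65 + 37/65 = 1. Resulting codeword lengths (in the order the probabilities were given): (4, 4, 3, 2, 3, 2, 3). L_avg = sum(p_i * l_i) = 8/65*4 + 2/65*4 + 19/130*3 + 29/130*2 + 17/130*3 + 27/130*2 + 9/65*3 = 177/65 = 2.7231

2.7231 bits


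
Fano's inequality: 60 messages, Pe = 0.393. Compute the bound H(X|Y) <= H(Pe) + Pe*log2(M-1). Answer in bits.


H(Pe) = -Pe*log2(Pe) - (1-Pe)*log2(1-Pe) = -0.393*log2(0.393) - 0.607*log2(0.607) = 0.529528 + 0.437181 = 0.9667. Pe*log2(M-1) = 0.393*log2(59) = 2.311879. Bound = H(Pe) + Pe*log2(M-1) = 0.529528 + 0.437181 + 2.311879 = 3.2786

3.2786 bits


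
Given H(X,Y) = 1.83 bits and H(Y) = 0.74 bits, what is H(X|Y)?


H(X|Y) = H(X,Y) - H(Y) = 1.83 - 0.74 = 1.09

1.09 bits


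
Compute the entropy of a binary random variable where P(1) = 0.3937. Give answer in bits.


H = -p*log2(p) - (1-p)*log2(1-p). -0.3937*log2(0.3937) = 0.529460; -0.6063*log2(0.6063) = 0.437686. H = 0.529460 + 0.437686 = 0.9671

0.9671 bits


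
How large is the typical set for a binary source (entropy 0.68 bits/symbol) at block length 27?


log2|A_typical| = nH = 27 * 0.68 = 18.36, so |A_typical| ~ 2^18.36 = 3.364e+05

3.364e+05


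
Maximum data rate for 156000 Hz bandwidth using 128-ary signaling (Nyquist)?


Rate = 2 * B * log2(M) = 2 * 156000 * 7.0 = 2184000.0

2184000.0 bps


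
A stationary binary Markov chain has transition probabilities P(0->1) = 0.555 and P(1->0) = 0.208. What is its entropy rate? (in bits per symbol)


Stationary distribution: pi_0 = p10/(p01+p10) = 0.2726, pi_1 = 0.7274. Entropy rate H' = pi_0*H(p01) + pi_1*H(p10) = 0.2726*0.9913 + 0.7274*0.7376 = 0.8068

0.8068 bits/symbol


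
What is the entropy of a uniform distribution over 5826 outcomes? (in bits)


H = log2(n) = log2(5826) = 12.5083

12.5083 bits


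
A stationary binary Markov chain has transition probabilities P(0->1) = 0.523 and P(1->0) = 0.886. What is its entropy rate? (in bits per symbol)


Stationary distribution: pi_0 = p10/(p01+p10) = 0.6288, pi_1 = 0.3712. Entropy rate H' = pi_0*H(p01) + pi_1*H(p10) = 0.6288*0.9985 + 0.3712*0.5119 = 0.8179

0.8179 bits/symbol


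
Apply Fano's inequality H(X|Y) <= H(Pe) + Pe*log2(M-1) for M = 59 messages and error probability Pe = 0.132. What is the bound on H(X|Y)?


H(Pe) = -Pe*log2(Pe) - (1-Pe)*log2(1-Pe) = -0.132*log2(0.132) - 0.868*log2(0.868) = 0.385624 + 0.177274 = 0.5629. Pe*log2(M-1) = 0.132*log2(58) = 0.773253. Bound = H(Pe) + Pe*log2(M-1) = 0.385624 + 0.177274 + 0.773253 = 1.3362

1.3362 bits


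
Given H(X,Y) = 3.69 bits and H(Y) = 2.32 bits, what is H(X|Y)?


H(X|Y) = H(X,Y) - H(Y) = 3.69 - 2.32 = 1.37

1.37 bits


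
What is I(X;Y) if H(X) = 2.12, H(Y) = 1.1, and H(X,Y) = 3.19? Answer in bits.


I(X;Y) = H(X) + H(Y) - H(X,Y) = 2.12 + 1.1 - 3.19 = 0.03

0.03 bits


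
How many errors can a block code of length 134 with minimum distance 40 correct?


Correction capability = floor((d-1)/2) = floor((40-1)/2) = 19

19 errors


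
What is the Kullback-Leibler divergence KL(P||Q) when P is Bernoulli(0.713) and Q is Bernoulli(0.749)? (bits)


KL = p*log2(p/q) + (1-p)*log2((1-p)/(1-q)) = 0.713*log2(0.713/0.749) + 0.287*log2(0.287/0.251) = 0.0048

0.0048 bits


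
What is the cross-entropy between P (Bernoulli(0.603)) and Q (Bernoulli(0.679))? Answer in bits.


H(P,Q) = -p*log2(q) - (1-p)*log2(1-q). -0.603*log2(0.679) = 0.336785; -0.397*log2(0.321) = 0.650824. H(P,Q) = 0.336785 + 0.650824 = 0.9876

0.9876 bits


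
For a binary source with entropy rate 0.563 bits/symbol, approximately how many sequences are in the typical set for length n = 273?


log2|A_typical| = nH = 273 * 0.563 = 153.699, so |A_typical| ~ 2^153.699 = 1.854e+46

1.854e+46


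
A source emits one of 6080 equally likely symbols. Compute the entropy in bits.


H = log2(n) = log2(6080) = 12.5699

12.5699 bits


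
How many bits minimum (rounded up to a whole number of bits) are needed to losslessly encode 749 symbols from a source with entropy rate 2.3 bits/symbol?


Minimum bits >= n * H = 749 * 2.3 = 1722.7, rounded up to a whole number of bits = 1723

1723 bits


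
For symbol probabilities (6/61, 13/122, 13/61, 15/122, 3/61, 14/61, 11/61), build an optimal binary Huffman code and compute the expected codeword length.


Huffman construction (repeatedly merge the two least-probable nodes; each merge adds 1 bit to every symbol beneath it): 3/61 + 6/61 = 9/61; 13/122 + 15/122 = 14/61; 9/61 + 11/61 = 20/61; 13/61 + 14/61 = 27/61; 14/61 + 20/61 = 34/61; 27/61 + 34/61 = 1. Resulting codeword lengths (in the order the probabilities were given): (4, 3, 2, 3, 4, 2, 3). L_avg = sum(p_i * l_i) = 6/61*4 + 13/122*3 + 13/61*2 + 15/122*3 + 3/61*4 + 14/61*2 + 11/61*3 = 165/61 = 2.7049

2.7049 bits


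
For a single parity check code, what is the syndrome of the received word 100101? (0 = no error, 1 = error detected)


Syndrome = XOR of all bits = 1 XOR 0 XOR 0 XOR 1 XOR 0 XOR 1 = 1

1


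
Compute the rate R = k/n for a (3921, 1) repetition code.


Rate = k/n = 1/3921

1/3921


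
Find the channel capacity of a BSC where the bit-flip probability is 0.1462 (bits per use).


H(p) = -p*log2(p) - (1-p)*log2(1-p) = -0.1462*log2(0.1462) - 0.8538*log2(0.8538) = 0.405557 + 0.194692 = 0.6002. C = 1 - H(p) = 1 - 0.6002 = 0.3998

0.3998 bits


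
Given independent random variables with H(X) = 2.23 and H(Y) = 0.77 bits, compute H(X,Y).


For independent variables, H(X,Y) = H(X) + H(Y) = 2.23 + 0.77 = 3.0

3.0 bits


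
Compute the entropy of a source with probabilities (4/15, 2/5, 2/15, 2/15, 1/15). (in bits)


H = -sum(p_i * log2(p_i)). Terms: -(4/15)*log2(4/15) = 0.508504; -(2/5)*log2(2/5) = 0.528771; -(2/15)*log2(2/15) = 0.387585; -(2/15)*log2(2/15) = 0.387585; -(1/15)*log2(1/15) = 0.260459. H = 0.508504 + 0.528771 + 0.387585 + 0.387585 + 0.260459 = 2.0729

2.0729 bits


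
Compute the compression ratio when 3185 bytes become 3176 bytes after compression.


Ratio = original / compressed = 3185 / 3176 = 1.0028

1.0028


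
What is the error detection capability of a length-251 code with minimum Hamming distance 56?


Detection capability = d_min - 1 = 56 - 1 = 55

55 errors


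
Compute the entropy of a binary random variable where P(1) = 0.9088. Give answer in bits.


H = -p*log2(p) - (1-p)*log2(1-p). -0.9088*log2(0.9088) = 0.125383; -0.0912*log2(0.0912) = 0.315080. H = 0.125383 + 0.315080 = 0.4405

0.4405 bits


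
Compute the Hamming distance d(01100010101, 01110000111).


Count differing positions: . . . ^ . . ^ . . ^ . = 3 differences

3


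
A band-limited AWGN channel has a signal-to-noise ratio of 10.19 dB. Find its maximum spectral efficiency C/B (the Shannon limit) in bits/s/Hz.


SNR_linear = 10^(10.19/10) = 10.4472; C/B = log2(1 + SNR_linear) = log2(1 + 10.4472) = 3.5169

3.5169 bits/s/Hz


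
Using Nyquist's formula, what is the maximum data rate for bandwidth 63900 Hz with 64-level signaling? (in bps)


Rate = 2 * B * log2(M) = 2 * 63900 * 6.0 = 766800.0

766800.0 bps


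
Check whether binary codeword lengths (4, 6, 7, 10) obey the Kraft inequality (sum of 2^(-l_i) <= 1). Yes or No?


Kraft sum = sum(2^(-l_i)) = 0.0869, need <= 1. Result: satisfied (a binary prefix-free code with these lengths exists)

Yes


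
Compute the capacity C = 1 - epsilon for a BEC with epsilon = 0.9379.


C = 1 - epsilon = 1 - 0.9379 = 0.0621

0.0621 bits


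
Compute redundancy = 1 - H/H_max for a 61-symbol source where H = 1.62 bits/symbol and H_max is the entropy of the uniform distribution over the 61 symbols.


H_max = log2(K) = log2(61) = 5.9307 bits/symbol. Redundancy = 1 - H/H_max = 1 - 1.62/5.9307 = 1 - 0.2732 = 0.7268

0.7268


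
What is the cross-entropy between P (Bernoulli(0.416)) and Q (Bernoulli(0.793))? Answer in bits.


H(P,Q) = -p*log2(q) - (1-p)*log2(1-q). -0.416*log2(0.793) = 0.139197; -0.584*log2(0.207) = 1.327022. H(P,Q) = 0.139197 + 1.327022 = 1.4662

1.4662 bits


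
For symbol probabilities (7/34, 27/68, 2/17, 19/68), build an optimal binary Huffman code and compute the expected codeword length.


Huffman construction (repeatedly merge the two least-probable nodes; each merge adds 1 bit to every symbol beneath it): 2/17 + 7/34 = 11/34; 19/68 + 11/34 = 41/68; 27/68 + 41/68 = 1. Resulting codeword lengths (in the order the probabilities were given): (3, 1, 3, 2). L_avg = sum(p_i * l_i) = 7/34*3 + 27/68*1 + 2/17*3 + 19/68*2 = 131/68 = 1.9265

1.9265 bits


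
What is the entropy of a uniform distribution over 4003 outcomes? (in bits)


H = log2(n) = log2(4003) = 11.9669

11.9669 bits


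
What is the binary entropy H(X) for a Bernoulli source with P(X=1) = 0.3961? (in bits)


H = -p*log2(p) - (1-p)*log2(1-p). -0.3961*log2(0.3961) = 0.529215; -0.6039*log2(0.6039) = 0.439409. H = 0.529215 + 0.439409 = 0.9686

0.9686 bits
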